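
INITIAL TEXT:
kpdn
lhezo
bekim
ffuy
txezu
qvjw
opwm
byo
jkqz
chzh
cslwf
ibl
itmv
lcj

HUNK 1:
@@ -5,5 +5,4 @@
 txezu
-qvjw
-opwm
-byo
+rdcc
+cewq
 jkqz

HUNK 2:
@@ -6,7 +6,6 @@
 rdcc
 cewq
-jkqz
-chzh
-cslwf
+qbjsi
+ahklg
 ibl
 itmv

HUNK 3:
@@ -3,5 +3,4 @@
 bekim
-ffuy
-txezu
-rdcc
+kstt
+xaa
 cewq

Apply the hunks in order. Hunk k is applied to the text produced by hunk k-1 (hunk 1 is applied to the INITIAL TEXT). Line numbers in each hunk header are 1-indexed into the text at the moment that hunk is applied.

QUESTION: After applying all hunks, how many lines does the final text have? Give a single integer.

Hunk 1: at line 5 remove [qvjw,opwm,byo] add [rdcc,cewq] -> 13 lines: kpdn lhezo bekim ffuy txezu rdcc cewq jkqz chzh cslwf ibl itmv lcj
Hunk 2: at line 6 remove [jkqz,chzh,cslwf] add [qbjsi,ahklg] -> 12 lines: kpdn lhezo bekim ffuy txezu rdcc cewq qbjsi ahklg ibl itmv lcj
Hunk 3: at line 3 remove [ffuy,txezu,rdcc] add [kstt,xaa] -> 11 lines: kpdn lhezo bekim kstt xaa cewq qbjsi ahklg ibl itmv lcj
Final line count: 11

Answer: 11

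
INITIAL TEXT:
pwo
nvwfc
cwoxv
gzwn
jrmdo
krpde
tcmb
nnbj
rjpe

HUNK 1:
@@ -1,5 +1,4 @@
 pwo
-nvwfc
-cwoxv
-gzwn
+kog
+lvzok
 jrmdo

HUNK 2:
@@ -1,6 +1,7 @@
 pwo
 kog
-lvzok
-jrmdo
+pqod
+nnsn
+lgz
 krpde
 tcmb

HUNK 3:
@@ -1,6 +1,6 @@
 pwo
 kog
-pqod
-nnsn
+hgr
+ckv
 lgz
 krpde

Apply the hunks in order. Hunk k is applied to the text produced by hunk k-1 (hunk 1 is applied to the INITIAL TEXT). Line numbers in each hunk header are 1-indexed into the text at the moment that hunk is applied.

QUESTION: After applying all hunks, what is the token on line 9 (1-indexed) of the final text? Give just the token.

Answer: rjpe

Derivation:
Hunk 1: at line 1 remove [nvwfc,cwoxv,gzwn] add [kog,lvzok] -> 8 lines: pwo kog lvzok jrmdo krpde tcmb nnbj rjpe
Hunk 2: at line 1 remove [lvzok,jrmdo] add [pqod,nnsn,lgz] -> 9 lines: pwo kog pqod nnsn lgz krpde tcmb nnbj rjpe
Hunk 3: at line 1 remove [pqod,nnsn] add [hgr,ckv] -> 9 lines: pwo kog hgr ckv lgz krpde tcmb nnbj rjpe
Final line 9: rjpe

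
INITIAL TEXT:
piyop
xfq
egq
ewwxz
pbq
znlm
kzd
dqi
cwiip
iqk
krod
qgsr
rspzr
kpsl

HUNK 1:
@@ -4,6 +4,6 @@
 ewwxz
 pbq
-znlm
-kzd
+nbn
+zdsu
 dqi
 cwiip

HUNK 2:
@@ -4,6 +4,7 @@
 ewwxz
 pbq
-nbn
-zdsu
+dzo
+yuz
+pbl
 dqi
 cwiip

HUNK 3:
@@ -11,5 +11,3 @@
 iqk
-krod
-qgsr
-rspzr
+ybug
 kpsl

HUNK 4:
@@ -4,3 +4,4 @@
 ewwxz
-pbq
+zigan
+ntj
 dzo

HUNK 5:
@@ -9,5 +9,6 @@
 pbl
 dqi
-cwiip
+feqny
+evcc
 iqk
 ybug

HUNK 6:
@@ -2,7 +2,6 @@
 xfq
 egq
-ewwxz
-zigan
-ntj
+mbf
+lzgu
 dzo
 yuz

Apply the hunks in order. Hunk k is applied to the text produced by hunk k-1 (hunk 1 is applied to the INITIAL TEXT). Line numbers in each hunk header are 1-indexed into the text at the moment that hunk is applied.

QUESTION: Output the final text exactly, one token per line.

Answer: piyop
xfq
egq
mbf
lzgu
dzo
yuz
pbl
dqi
feqny
evcc
iqk
ybug
kpsl

Derivation:
Hunk 1: at line 4 remove [znlm,kzd] add [nbn,zdsu] -> 14 lines: piyop xfq egq ewwxz pbq nbn zdsu dqi cwiip iqk krod qgsr rspzr kpsl
Hunk 2: at line 4 remove [nbn,zdsu] add [dzo,yuz,pbl] -> 15 lines: piyop xfq egq ewwxz pbq dzo yuz pbl dqi cwiip iqk krod qgsr rspzr kpsl
Hunk 3: at line 11 remove [krod,qgsr,rspzr] add [ybug] -> 13 lines: piyop xfq egq ewwxz pbq dzo yuz pbl dqi cwiip iqk ybug kpsl
Hunk 4: at line 4 remove [pbq] add [zigan,ntj] -> 14 lines: piyop xfq egq ewwxz zigan ntj dzo yuz pbl dqi cwiip iqk ybug kpsl
Hunk 5: at line 9 remove [cwiip] add [feqny,evcc] -> 15 lines: piyop xfq egq ewwxz zigan ntj dzo yuz pbl dqi feqny evcc iqk ybug kpsl
Hunk 6: at line 2 remove [ewwxz,zigan,ntj] add [mbf,lzgu] -> 14 lines: piyop xfq egq mbf lzgu dzo yuz pbl dqi feqny evcc iqk ybug kpsl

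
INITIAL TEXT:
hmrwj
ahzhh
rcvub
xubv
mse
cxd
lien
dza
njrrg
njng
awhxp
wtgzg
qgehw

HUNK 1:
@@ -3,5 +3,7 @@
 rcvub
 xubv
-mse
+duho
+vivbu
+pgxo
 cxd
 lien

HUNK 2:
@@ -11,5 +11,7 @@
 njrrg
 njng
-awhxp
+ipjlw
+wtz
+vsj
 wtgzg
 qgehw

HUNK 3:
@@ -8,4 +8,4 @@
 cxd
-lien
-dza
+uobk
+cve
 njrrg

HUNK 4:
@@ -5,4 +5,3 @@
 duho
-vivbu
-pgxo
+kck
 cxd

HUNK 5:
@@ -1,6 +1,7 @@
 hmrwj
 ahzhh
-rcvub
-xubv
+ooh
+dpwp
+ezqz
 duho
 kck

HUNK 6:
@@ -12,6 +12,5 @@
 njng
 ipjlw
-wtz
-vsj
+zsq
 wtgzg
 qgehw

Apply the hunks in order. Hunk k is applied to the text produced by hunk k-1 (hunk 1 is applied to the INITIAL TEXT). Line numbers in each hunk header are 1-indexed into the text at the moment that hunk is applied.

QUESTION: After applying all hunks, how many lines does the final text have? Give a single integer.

Hunk 1: at line 3 remove [mse] add [duho,vivbu,pgxo] -> 15 lines: hmrwj ahzhh rcvub xubv duho vivbu pgxo cxd lien dza njrrg njng awhxp wtgzg qgehw
Hunk 2: at line 11 remove [awhxp] add [ipjlw,wtz,vsj] -> 17 lines: hmrwj ahzhh rcvub xubv duho vivbu pgxo cxd lien dza njrrg njng ipjlw wtz vsj wtgzg qgehw
Hunk 3: at line 8 remove [lien,dza] add [uobk,cve] -> 17 lines: hmrwj ahzhh rcvub xubv duho vivbu pgxo cxd uobk cve njrrg njng ipjlw wtz vsj wtgzg qgehw
Hunk 4: at line 5 remove [vivbu,pgxo] add [kck] -> 16 lines: hmrwj ahzhh rcvub xubv duho kck cxd uobk cve njrrg njng ipjlw wtz vsj wtgzg qgehw
Hunk 5: at line 1 remove [rcvub,xubv] add [ooh,dpwp,ezqz] -> 17 lines: hmrwj ahzhh ooh dpwp ezqz duho kck cxd uobk cve njrrg njng ipjlw wtz vsj wtgzg qgehw
Hunk 6: at line 12 remove [wtz,vsj] add [zsq] -> 16 lines: hmrwj ahzhh ooh dpwp ezqz duho kck cxd uobk cve njrrg njng ipjlw zsq wtgzg qgehw
Final line count: 16

Answer: 16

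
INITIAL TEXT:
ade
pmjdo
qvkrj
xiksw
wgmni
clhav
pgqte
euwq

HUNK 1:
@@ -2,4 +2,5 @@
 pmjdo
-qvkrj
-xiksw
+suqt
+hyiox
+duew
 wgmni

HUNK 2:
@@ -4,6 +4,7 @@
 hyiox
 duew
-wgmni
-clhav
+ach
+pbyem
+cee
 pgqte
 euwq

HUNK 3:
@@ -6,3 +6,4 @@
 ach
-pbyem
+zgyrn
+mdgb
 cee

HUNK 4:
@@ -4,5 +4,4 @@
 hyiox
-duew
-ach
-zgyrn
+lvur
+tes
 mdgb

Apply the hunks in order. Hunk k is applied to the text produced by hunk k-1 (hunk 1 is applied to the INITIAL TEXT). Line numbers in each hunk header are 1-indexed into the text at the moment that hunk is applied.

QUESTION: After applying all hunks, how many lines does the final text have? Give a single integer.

Hunk 1: at line 2 remove [qvkrj,xiksw] add [suqt,hyiox,duew] -> 9 lines: ade pmjdo suqt hyiox duew wgmni clhav pgqte euwq
Hunk 2: at line 4 remove [wgmni,clhav] add [ach,pbyem,cee] -> 10 lines: ade pmjdo suqt hyiox duew ach pbyem cee pgqte euwq
Hunk 3: at line 6 remove [pbyem] add [zgyrn,mdgb] -> 11 lines: ade pmjdo suqt hyiox duew ach zgyrn mdgb cee pgqte euwq
Hunk 4: at line 4 remove [duew,ach,zgyrn] add [lvur,tes] -> 10 lines: ade pmjdo suqt hyiox lvur tes mdgb cee pgqte euwq
Final line count: 10

Answer: 10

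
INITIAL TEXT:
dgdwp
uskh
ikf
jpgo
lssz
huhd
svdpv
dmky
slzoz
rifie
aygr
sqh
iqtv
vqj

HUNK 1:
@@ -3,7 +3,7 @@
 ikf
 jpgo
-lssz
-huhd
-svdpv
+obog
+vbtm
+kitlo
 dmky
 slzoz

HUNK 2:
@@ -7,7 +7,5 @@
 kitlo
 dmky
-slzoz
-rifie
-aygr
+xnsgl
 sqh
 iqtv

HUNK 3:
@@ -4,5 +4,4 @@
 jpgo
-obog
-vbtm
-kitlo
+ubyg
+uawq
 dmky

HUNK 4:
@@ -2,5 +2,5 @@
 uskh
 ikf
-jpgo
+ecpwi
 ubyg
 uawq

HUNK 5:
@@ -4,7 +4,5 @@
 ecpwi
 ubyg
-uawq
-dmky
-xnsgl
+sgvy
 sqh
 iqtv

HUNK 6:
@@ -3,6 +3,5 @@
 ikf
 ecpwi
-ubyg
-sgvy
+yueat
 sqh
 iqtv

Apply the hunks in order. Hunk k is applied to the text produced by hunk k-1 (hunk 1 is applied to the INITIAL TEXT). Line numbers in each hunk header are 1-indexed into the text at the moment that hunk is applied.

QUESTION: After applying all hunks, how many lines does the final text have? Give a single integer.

Hunk 1: at line 3 remove [lssz,huhd,svdpv] add [obog,vbtm,kitlo] -> 14 lines: dgdwp uskh ikf jpgo obog vbtm kitlo dmky slzoz rifie aygr sqh iqtv vqj
Hunk 2: at line 7 remove [slzoz,rifie,aygr] add [xnsgl] -> 12 lines: dgdwp uskh ikf jpgo obog vbtm kitlo dmky xnsgl sqh iqtv vqj
Hunk 3: at line 4 remove [obog,vbtm,kitlo] add [ubyg,uawq] -> 11 lines: dgdwp uskh ikf jpgo ubyg uawq dmky xnsgl sqh iqtv vqj
Hunk 4: at line 2 remove [jpgo] add [ecpwi] -> 11 lines: dgdwp uskh ikf ecpwi ubyg uawq dmky xnsgl sqh iqtv vqj
Hunk 5: at line 4 remove [uawq,dmky,xnsgl] add [sgvy] -> 9 lines: dgdwp uskh ikf ecpwi ubyg sgvy sqh iqtv vqj
Hunk 6: at line 3 remove [ubyg,sgvy] add [yueat] -> 8 lines: dgdwp uskh ikf ecpwi yueat sqh iqtv vqj
Final line count: 8

Answer: 8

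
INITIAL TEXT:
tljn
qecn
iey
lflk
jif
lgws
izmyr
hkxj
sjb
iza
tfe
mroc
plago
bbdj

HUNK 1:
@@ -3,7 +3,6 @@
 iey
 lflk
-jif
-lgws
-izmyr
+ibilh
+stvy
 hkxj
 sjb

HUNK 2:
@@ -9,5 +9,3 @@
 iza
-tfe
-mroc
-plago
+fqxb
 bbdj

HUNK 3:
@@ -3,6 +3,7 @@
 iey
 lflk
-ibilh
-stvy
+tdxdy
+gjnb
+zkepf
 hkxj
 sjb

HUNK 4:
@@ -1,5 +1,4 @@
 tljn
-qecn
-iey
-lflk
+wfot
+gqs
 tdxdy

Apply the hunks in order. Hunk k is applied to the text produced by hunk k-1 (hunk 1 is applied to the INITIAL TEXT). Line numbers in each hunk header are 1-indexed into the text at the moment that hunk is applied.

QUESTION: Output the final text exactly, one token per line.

Answer: tljn
wfot
gqs
tdxdy
gjnb
zkepf
hkxj
sjb
iza
fqxb
bbdj

Derivation:
Hunk 1: at line 3 remove [jif,lgws,izmyr] add [ibilh,stvy] -> 13 lines: tljn qecn iey lflk ibilh stvy hkxj sjb iza tfe mroc plago bbdj
Hunk 2: at line 9 remove [tfe,mroc,plago] add [fqxb] -> 11 lines: tljn qecn iey lflk ibilh stvy hkxj sjb iza fqxb bbdj
Hunk 3: at line 3 remove [ibilh,stvy] add [tdxdy,gjnb,zkepf] -> 12 lines: tljn qecn iey lflk tdxdy gjnb zkepf hkxj sjb iza fqxb bbdj
Hunk 4: at line 1 remove [qecn,iey,lflk] add [wfot,gqs] -> 11 lines: tljn wfot gqs tdxdy gjnb zkepf hkxj sjb iza fqxb bbdj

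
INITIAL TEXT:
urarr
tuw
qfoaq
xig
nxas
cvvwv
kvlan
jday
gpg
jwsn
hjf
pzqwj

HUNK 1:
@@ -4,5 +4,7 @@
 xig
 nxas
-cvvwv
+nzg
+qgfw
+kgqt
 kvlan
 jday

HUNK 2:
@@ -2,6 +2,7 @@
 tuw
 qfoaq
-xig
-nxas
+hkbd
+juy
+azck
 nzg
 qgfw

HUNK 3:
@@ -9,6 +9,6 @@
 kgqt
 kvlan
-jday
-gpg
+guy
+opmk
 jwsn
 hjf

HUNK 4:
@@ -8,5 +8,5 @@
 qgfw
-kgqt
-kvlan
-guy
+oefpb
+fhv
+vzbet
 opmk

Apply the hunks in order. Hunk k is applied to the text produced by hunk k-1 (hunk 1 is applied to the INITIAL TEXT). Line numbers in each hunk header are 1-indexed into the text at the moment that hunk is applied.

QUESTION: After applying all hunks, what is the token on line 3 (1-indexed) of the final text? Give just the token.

Answer: qfoaq

Derivation:
Hunk 1: at line 4 remove [cvvwv] add [nzg,qgfw,kgqt] -> 14 lines: urarr tuw qfoaq xig nxas nzg qgfw kgqt kvlan jday gpg jwsn hjf pzqwj
Hunk 2: at line 2 remove [xig,nxas] add [hkbd,juy,azck] -> 15 lines: urarr tuw qfoaq hkbd juy azck nzg qgfw kgqt kvlan jday gpg jwsn hjf pzqwj
Hunk 3: at line 9 remove [jday,gpg] add [guy,opmk] -> 15 lines: urarr tuw qfoaq hkbd juy azck nzg qgfw kgqt kvlan guy opmk jwsn hjf pzqwj
Hunk 4: at line 8 remove [kgqt,kvlan,guy] add [oefpb,fhv,vzbet] -> 15 lines: urarr tuw qfoaq hkbd juy azck nzg qgfw oefpb fhv vzbet opmk jwsn hjf pzqwj
Final line 3: qfoaq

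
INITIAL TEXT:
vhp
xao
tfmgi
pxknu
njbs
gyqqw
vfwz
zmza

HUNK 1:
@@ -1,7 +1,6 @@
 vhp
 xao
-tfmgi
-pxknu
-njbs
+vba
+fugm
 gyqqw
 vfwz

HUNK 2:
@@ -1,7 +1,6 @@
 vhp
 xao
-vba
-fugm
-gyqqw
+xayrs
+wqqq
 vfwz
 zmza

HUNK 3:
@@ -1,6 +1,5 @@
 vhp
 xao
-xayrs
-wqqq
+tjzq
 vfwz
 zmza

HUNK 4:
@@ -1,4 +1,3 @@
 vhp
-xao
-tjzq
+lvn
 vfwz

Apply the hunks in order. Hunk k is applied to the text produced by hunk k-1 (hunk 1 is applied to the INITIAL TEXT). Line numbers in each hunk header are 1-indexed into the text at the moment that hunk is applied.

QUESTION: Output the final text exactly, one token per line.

Hunk 1: at line 1 remove [tfmgi,pxknu,njbs] add [vba,fugm] -> 7 lines: vhp xao vba fugm gyqqw vfwz zmza
Hunk 2: at line 1 remove [vba,fugm,gyqqw] add [xayrs,wqqq] -> 6 lines: vhp xao xayrs wqqq vfwz zmza
Hunk 3: at line 1 remove [xayrs,wqqq] add [tjzq] -> 5 lines: vhp xao tjzq vfwz zmza
Hunk 4: at line 1 remove [xao,tjzq] add [lvn] -> 4 lines: vhp lvn vfwz zmza

Answer: vhp
lvn
vfwz
zmza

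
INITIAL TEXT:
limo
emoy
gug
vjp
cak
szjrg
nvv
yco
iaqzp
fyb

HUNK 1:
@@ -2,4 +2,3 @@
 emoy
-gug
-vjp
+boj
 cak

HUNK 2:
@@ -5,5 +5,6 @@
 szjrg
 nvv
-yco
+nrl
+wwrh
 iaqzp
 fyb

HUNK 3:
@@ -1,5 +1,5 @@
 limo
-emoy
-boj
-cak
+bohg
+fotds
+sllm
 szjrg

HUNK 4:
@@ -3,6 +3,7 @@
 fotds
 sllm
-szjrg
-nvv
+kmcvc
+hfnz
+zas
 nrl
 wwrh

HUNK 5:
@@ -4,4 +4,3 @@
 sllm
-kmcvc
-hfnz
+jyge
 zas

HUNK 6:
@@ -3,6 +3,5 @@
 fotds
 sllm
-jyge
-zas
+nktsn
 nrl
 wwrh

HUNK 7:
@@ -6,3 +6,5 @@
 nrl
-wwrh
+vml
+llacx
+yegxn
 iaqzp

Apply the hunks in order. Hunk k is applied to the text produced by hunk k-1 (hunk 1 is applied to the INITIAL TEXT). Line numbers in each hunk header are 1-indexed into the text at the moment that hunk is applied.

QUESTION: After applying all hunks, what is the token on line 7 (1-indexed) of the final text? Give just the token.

Answer: vml

Derivation:
Hunk 1: at line 2 remove [gug,vjp] add [boj] -> 9 lines: limo emoy boj cak szjrg nvv yco iaqzp fyb
Hunk 2: at line 5 remove [yco] add [nrl,wwrh] -> 10 lines: limo emoy boj cak szjrg nvv nrl wwrh iaqzp fyb
Hunk 3: at line 1 remove [emoy,boj,cak] add [bohg,fotds,sllm] -> 10 lines: limo bohg fotds sllm szjrg nvv nrl wwrh iaqzp fyb
Hunk 4: at line 3 remove [szjrg,nvv] add [kmcvc,hfnz,zas] -> 11 lines: limo bohg fotds sllm kmcvc hfnz zas nrl wwrh iaqzp fyb
Hunk 5: at line 4 remove [kmcvc,hfnz] add [jyge] -> 10 lines: limo bohg fotds sllm jyge zas nrl wwrh iaqzp fyb
Hunk 6: at line 3 remove [jyge,zas] add [nktsn] -> 9 lines: limo bohg fotds sllm nktsn nrl wwrh iaqzp fyb
Hunk 7: at line 6 remove [wwrh] add [vml,llacx,yegxn] -> 11 lines: limo bohg fotds sllm nktsn nrl vml llacx yegxn iaqzp fyb
Final line 7: vml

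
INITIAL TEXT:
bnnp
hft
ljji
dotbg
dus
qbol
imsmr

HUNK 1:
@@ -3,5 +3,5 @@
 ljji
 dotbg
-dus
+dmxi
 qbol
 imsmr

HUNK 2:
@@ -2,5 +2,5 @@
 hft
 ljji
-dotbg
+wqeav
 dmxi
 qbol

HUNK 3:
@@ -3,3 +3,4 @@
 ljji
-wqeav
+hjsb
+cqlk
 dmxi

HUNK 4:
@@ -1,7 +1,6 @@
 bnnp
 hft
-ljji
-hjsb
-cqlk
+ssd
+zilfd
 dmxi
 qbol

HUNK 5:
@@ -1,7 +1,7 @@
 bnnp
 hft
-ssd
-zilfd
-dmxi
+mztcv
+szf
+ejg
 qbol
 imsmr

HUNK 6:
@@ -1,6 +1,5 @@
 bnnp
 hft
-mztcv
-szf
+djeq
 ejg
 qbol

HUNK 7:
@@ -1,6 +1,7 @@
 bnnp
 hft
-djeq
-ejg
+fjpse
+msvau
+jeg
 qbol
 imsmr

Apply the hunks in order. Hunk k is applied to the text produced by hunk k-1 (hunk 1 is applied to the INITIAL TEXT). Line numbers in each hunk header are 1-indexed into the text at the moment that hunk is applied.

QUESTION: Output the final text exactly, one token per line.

Hunk 1: at line 3 remove [dus] add [dmxi] -> 7 lines: bnnp hft ljji dotbg dmxi qbol imsmr
Hunk 2: at line 2 remove [dotbg] add [wqeav] -> 7 lines: bnnp hft ljji wqeav dmxi qbol imsmr
Hunk 3: at line 3 remove [wqeav] add [hjsb,cqlk] -> 8 lines: bnnp hft ljji hjsb cqlk dmxi qbol imsmr
Hunk 4: at line 1 remove [ljji,hjsb,cqlk] add [ssd,zilfd] -> 7 lines: bnnp hft ssd zilfd dmxi qbol imsmr
Hunk 5: at line 1 remove [ssd,zilfd,dmxi] add [mztcv,szf,ejg] -> 7 lines: bnnp hft mztcv szf ejg qbol imsmr
Hunk 6: at line 1 remove [mztcv,szf] add [djeq] -> 6 lines: bnnp hft djeq ejg qbol imsmr
Hunk 7: at line 1 remove [djeq,ejg] add [fjpse,msvau,jeg] -> 7 lines: bnnp hft fjpse msvau jeg qbol imsmr

Answer: bnnp
hft
fjpse
msvau
jeg
qbol
imsmr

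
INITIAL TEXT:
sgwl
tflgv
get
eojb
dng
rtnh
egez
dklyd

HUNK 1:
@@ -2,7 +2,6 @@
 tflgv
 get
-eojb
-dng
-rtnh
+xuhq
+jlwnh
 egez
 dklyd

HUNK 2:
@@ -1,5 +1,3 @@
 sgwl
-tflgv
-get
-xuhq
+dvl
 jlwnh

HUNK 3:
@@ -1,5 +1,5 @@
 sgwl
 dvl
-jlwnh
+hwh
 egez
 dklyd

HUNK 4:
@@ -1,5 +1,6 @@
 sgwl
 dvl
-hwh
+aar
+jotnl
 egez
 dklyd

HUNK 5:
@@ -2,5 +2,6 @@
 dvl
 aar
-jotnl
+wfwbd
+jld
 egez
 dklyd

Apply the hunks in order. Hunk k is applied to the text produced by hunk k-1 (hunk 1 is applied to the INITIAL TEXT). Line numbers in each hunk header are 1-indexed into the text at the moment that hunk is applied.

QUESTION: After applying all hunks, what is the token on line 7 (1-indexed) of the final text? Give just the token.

Answer: dklyd

Derivation:
Hunk 1: at line 2 remove [eojb,dng,rtnh] add [xuhq,jlwnh] -> 7 lines: sgwl tflgv get xuhq jlwnh egez dklyd
Hunk 2: at line 1 remove [tflgv,get,xuhq] add [dvl] -> 5 lines: sgwl dvl jlwnh egez dklyd
Hunk 3: at line 1 remove [jlwnh] add [hwh] -> 5 lines: sgwl dvl hwh egez dklyd
Hunk 4: at line 1 remove [hwh] add [aar,jotnl] -> 6 lines: sgwl dvl aar jotnl egez dklyd
Hunk 5: at line 2 remove [jotnl] add [wfwbd,jld] -> 7 lines: sgwl dvl aar wfwbd jld egez dklyd
Final line 7: dklyd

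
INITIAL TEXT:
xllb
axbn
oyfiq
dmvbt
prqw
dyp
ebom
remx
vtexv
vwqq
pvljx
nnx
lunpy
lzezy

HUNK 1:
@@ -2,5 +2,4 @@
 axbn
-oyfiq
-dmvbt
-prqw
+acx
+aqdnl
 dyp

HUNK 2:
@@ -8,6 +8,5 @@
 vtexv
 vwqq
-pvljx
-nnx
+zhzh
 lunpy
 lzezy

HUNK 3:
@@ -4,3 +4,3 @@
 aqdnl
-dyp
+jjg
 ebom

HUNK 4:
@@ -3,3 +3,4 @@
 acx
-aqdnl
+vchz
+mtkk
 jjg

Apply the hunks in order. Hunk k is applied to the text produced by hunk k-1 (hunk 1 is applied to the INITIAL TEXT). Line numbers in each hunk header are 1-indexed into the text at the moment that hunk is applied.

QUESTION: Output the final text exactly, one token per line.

Answer: xllb
axbn
acx
vchz
mtkk
jjg
ebom
remx
vtexv
vwqq
zhzh
lunpy
lzezy

Derivation:
Hunk 1: at line 2 remove [oyfiq,dmvbt,prqw] add [acx,aqdnl] -> 13 lines: xllb axbn acx aqdnl dyp ebom remx vtexv vwqq pvljx nnx lunpy lzezy
Hunk 2: at line 8 remove [pvljx,nnx] add [zhzh] -> 12 lines: xllb axbn acx aqdnl dyp ebom remx vtexv vwqq zhzh lunpy lzezy
Hunk 3: at line 4 remove [dyp] add [jjg] -> 12 lines: xllb axbn acx aqdnl jjg ebom remx vtexv vwqq zhzh lunpy lzezy
Hunk 4: at line 3 remove [aqdnl] add [vchz,mtkk] -> 13 lines: xllb axbn acx vchz mtkk jjg ebom remx vtexv vwqq zhzh lunpy lzezy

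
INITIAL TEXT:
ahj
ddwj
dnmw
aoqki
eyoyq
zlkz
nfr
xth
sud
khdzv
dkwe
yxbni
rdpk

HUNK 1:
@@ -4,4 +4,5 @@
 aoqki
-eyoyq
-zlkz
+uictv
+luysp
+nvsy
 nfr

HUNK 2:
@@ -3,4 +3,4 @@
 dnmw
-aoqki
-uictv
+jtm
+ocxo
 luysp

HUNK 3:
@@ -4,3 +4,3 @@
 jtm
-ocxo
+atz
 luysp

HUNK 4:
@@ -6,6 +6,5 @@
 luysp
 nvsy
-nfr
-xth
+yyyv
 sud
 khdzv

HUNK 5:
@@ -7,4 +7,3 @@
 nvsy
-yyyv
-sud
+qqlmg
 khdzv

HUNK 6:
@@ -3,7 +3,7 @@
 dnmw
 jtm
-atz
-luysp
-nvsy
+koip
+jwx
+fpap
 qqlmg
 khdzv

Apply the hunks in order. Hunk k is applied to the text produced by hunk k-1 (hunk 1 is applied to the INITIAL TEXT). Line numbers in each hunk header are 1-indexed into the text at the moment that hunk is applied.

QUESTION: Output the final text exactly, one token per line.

Hunk 1: at line 4 remove [eyoyq,zlkz] add [uictv,luysp,nvsy] -> 14 lines: ahj ddwj dnmw aoqki uictv luysp nvsy nfr xth sud khdzv dkwe yxbni rdpk
Hunk 2: at line 3 remove [aoqki,uictv] add [jtm,ocxo] -> 14 lines: ahj ddwj dnmw jtm ocxo luysp nvsy nfr xth sud khdzv dkwe yxbni rdpk
Hunk 3: at line 4 remove [ocxo] add [atz] -> 14 lines: ahj ddwj dnmw jtm atz luysp nvsy nfr xth sud khdzv dkwe yxbni rdpk
Hunk 4: at line 6 remove [nfr,xth] add [yyyv] -> 13 lines: ahj ddwj dnmw jtm atz luysp nvsy yyyv sud khdzv dkwe yxbni rdpk
Hunk 5: at line 7 remove [yyyv,sud] add [qqlmg] -> 12 lines: ahj ddwj dnmw jtm atz luysp nvsy qqlmg khdzv dkwe yxbni rdpk
Hunk 6: at line 3 remove [atz,luysp,nvsy] add [koip,jwx,fpap] -> 12 lines: ahj ddwj dnmw jtm koip jwx fpap qqlmg khdzv dkwe yxbni rdpk

Answer: ahj
ddwj
dnmw
jtm
koip
jwx
fpap
qqlmg
khdzv
dkwe
yxbni
rdpk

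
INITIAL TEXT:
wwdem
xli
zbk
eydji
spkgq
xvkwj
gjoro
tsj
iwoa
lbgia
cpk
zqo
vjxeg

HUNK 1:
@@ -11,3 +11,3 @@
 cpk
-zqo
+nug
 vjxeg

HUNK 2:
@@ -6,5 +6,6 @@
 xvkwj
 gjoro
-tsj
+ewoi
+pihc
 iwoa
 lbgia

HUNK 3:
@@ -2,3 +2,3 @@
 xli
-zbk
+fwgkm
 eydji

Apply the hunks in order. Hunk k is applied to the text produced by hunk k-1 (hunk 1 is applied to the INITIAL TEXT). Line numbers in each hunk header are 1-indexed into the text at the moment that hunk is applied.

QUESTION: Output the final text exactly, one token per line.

Hunk 1: at line 11 remove [zqo] add [nug] -> 13 lines: wwdem xli zbk eydji spkgq xvkwj gjoro tsj iwoa lbgia cpk nug vjxeg
Hunk 2: at line 6 remove [tsj] add [ewoi,pihc] -> 14 lines: wwdem xli zbk eydji spkgq xvkwj gjoro ewoi pihc iwoa lbgia cpk nug vjxeg
Hunk 3: at line 2 remove [zbk] add [fwgkm] -> 14 lines: wwdem xli fwgkm eydji spkgq xvkwj gjoro ewoi pihc iwoa lbgia cpk nug vjxeg

Answer: wwdem
xli
fwgkm
eydji
spkgq
xvkwj
gjoro
ewoi
pihc
iwoa
lbgia
cpk
nug
vjxeg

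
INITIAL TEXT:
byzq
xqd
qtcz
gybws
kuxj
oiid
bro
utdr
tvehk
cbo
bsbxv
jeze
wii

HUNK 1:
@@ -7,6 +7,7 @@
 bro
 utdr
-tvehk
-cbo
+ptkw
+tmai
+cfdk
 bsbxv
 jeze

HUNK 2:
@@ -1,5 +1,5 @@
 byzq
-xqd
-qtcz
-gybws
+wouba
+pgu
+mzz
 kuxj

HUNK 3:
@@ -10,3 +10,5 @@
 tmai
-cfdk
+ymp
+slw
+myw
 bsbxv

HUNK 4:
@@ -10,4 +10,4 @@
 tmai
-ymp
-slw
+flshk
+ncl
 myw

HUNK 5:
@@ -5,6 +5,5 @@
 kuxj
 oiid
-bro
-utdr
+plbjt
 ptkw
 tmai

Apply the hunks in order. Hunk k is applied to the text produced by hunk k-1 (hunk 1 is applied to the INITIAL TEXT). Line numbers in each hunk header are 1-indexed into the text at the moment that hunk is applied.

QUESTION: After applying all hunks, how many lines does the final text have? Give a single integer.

Answer: 15

Derivation:
Hunk 1: at line 7 remove [tvehk,cbo] add [ptkw,tmai,cfdk] -> 14 lines: byzq xqd qtcz gybws kuxj oiid bro utdr ptkw tmai cfdk bsbxv jeze wii
Hunk 2: at line 1 remove [xqd,qtcz,gybws] add [wouba,pgu,mzz] -> 14 lines: byzq wouba pgu mzz kuxj oiid bro utdr ptkw tmai cfdk bsbxv jeze wii
Hunk 3: at line 10 remove [cfdk] add [ymp,slw,myw] -> 16 lines: byzq wouba pgu mzz kuxj oiid bro utdr ptkw tmai ymp slw myw bsbxv jeze wii
Hunk 4: at line 10 remove [ymp,slw] add [flshk,ncl] -> 16 lines: byzq wouba pgu mzz kuxj oiid bro utdr ptkw tmai flshk ncl myw bsbxv jeze wii
Hunk 5: at line 5 remove [bro,utdr] add [plbjt] -> 15 lines: byzq wouba pgu mzz kuxj oiid plbjt ptkw tmai flshk ncl myw bsbxv jeze wii
Final line count: 15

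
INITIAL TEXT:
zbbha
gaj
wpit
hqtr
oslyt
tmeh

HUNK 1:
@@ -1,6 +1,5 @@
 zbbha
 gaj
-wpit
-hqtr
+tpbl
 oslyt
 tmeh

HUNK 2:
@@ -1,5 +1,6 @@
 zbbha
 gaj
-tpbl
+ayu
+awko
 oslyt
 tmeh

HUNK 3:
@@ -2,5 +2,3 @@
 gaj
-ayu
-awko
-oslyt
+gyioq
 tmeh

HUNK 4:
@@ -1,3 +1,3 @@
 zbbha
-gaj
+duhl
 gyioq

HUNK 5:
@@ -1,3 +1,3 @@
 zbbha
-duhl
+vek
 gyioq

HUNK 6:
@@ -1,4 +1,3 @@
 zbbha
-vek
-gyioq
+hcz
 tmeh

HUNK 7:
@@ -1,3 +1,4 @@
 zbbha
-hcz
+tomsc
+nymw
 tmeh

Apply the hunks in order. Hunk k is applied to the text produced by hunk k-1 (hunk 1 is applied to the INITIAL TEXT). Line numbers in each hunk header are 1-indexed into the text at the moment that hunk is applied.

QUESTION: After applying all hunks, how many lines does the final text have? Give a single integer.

Answer: 4

Derivation:
Hunk 1: at line 1 remove [wpit,hqtr] add [tpbl] -> 5 lines: zbbha gaj tpbl oslyt tmeh
Hunk 2: at line 1 remove [tpbl] add [ayu,awko] -> 6 lines: zbbha gaj ayu awko oslyt tmeh
Hunk 3: at line 2 remove [ayu,awko,oslyt] add [gyioq] -> 4 lines: zbbha gaj gyioq tmeh
Hunk 4: at line 1 remove [gaj] add [duhl] -> 4 lines: zbbha duhl gyioq tmeh
Hunk 5: at line 1 remove [duhl] add [vek] -> 4 lines: zbbha vek gyioq tmeh
Hunk 6: at line 1 remove [vek,gyioq] add [hcz] -> 3 lines: zbbha hcz tmeh
Hunk 7: at line 1 remove [hcz] add [tomsc,nymw] -> 4 lines: zbbha tomsc nymw tmeh
Final line count: 4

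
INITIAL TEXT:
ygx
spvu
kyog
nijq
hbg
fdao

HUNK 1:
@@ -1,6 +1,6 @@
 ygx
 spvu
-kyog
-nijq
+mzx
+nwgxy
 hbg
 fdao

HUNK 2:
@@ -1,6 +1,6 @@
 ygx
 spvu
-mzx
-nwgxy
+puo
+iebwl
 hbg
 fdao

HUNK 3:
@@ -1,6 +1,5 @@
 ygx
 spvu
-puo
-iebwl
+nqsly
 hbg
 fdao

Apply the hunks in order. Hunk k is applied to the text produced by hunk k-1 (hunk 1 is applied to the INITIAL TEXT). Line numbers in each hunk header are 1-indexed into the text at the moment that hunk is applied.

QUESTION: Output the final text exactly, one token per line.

Hunk 1: at line 1 remove [kyog,nijq] add [mzx,nwgxy] -> 6 lines: ygx spvu mzx nwgxy hbg fdao
Hunk 2: at line 1 remove [mzx,nwgxy] add [puo,iebwl] -> 6 lines: ygx spvu puo iebwl hbg fdao
Hunk 3: at line 1 remove [puo,iebwl] add [nqsly] -> 5 lines: ygx spvu nqsly hbg fdao

Answer: ygx
spvu
nqsly
hbg
fdao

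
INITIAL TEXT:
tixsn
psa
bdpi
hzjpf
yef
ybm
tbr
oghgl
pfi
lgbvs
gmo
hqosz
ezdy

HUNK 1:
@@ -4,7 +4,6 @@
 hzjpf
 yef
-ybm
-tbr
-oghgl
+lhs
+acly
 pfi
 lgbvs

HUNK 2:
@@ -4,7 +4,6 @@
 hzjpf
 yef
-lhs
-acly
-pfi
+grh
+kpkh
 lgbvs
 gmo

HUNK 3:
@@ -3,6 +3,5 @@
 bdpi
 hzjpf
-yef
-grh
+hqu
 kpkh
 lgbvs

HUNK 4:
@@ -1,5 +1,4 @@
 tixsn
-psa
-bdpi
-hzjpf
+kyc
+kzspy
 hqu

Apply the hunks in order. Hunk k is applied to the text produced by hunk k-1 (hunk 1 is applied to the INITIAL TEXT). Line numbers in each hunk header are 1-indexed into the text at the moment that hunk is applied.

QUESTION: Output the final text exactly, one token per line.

Hunk 1: at line 4 remove [ybm,tbr,oghgl] add [lhs,acly] -> 12 lines: tixsn psa bdpi hzjpf yef lhs acly pfi lgbvs gmo hqosz ezdy
Hunk 2: at line 4 remove [lhs,acly,pfi] add [grh,kpkh] -> 11 lines: tixsn psa bdpi hzjpf yef grh kpkh lgbvs gmo hqosz ezdy
Hunk 3: at line 3 remove [yef,grh] add [hqu] -> 10 lines: tixsn psa bdpi hzjpf hqu kpkh lgbvs gmo hqosz ezdy
Hunk 4: at line 1 remove [psa,bdpi,hzjpf] add [kyc,kzspy] -> 9 lines: tixsn kyc kzspy hqu kpkh lgbvs gmo hqosz ezdy

Answer: tixsn
kyc
kzspy
hqu
kpkh
lgbvs
gmo
hqosz
ezdy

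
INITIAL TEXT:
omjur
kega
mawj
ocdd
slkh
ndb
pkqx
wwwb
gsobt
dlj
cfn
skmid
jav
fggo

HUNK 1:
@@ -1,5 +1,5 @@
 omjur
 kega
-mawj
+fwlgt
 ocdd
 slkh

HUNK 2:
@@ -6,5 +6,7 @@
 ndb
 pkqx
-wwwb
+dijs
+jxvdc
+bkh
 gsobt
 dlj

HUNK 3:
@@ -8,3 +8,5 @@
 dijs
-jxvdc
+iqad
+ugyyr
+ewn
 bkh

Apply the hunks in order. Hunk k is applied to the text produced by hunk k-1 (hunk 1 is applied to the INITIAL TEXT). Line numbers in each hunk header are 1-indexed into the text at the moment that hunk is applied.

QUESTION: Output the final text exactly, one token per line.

Answer: omjur
kega
fwlgt
ocdd
slkh
ndb
pkqx
dijs
iqad
ugyyr
ewn
bkh
gsobt
dlj
cfn
skmid
jav
fggo

Derivation:
Hunk 1: at line 1 remove [mawj] add [fwlgt] -> 14 lines: omjur kega fwlgt ocdd slkh ndb pkqx wwwb gsobt dlj cfn skmid jav fggo
Hunk 2: at line 6 remove [wwwb] add [dijs,jxvdc,bkh] -> 16 lines: omjur kega fwlgt ocdd slkh ndb pkqx dijs jxvdc bkh gsobt dlj cfn skmid jav fggo
Hunk 3: at line 8 remove [jxvdc] add [iqad,ugyyr,ewn] -> 18 lines: omjur kega fwlgt ocdd slkh ndb pkqx dijs iqad ugyyr ewn bkh gsobt dlj cfn skmid jav fggo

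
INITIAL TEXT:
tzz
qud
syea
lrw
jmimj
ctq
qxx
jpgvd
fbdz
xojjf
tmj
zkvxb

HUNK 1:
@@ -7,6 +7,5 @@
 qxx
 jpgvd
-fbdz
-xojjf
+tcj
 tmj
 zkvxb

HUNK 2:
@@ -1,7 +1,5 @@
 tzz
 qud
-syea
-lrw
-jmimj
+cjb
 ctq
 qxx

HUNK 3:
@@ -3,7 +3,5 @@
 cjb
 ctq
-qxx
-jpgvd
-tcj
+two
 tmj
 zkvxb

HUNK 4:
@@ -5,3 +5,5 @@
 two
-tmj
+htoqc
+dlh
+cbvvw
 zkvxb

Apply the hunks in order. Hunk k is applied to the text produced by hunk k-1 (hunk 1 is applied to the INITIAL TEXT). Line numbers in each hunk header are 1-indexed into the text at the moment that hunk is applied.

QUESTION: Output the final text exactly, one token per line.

Hunk 1: at line 7 remove [fbdz,xojjf] add [tcj] -> 11 lines: tzz qud syea lrw jmimj ctq qxx jpgvd tcj tmj zkvxb
Hunk 2: at line 1 remove [syea,lrw,jmimj] add [cjb] -> 9 lines: tzz qud cjb ctq qxx jpgvd tcj tmj zkvxb
Hunk 3: at line 3 remove [qxx,jpgvd,tcj] add [two] -> 7 lines: tzz qud cjb ctq two tmj zkvxb
Hunk 4: at line 5 remove [tmj] add [htoqc,dlh,cbvvw] -> 9 lines: tzz qud cjb ctq two htoqc dlh cbvvw zkvxb

Answer: tzz
qud
cjb
ctq
two
htoqc
dlh
cbvvw
zkvxb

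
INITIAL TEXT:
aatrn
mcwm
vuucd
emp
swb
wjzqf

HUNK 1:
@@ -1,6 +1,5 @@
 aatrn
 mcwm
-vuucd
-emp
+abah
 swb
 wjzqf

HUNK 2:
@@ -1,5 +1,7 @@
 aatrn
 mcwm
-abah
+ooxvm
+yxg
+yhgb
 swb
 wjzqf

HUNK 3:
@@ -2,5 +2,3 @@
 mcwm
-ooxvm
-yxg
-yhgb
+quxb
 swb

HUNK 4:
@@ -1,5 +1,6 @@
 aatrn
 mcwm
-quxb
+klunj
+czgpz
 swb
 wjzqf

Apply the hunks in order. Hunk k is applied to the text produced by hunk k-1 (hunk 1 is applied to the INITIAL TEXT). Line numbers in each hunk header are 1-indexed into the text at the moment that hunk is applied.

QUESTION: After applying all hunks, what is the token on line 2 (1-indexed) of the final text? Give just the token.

Hunk 1: at line 1 remove [vuucd,emp] add [abah] -> 5 lines: aatrn mcwm abah swb wjzqf
Hunk 2: at line 1 remove [abah] add [ooxvm,yxg,yhgb] -> 7 lines: aatrn mcwm ooxvm yxg yhgb swb wjzqf
Hunk 3: at line 2 remove [ooxvm,yxg,yhgb] add [quxb] -> 5 lines: aatrn mcwm quxb swb wjzqf
Hunk 4: at line 1 remove [quxb] add [klunj,czgpz] -> 6 lines: aatrn mcwm klunj czgpz swb wjzqf
Final line 2: mcwm

Answer: mcwm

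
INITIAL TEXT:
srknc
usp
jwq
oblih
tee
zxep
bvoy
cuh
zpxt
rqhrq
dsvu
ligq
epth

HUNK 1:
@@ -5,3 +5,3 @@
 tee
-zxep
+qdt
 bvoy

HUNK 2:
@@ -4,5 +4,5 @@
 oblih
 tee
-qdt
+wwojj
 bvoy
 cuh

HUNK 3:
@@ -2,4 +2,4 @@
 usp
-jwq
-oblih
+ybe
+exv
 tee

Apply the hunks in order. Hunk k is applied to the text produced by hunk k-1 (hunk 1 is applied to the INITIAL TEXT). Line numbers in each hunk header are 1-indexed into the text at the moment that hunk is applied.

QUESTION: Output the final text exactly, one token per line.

Hunk 1: at line 5 remove [zxep] add [qdt] -> 13 lines: srknc usp jwq oblih tee qdt bvoy cuh zpxt rqhrq dsvu ligq epth
Hunk 2: at line 4 remove [qdt] add [wwojj] -> 13 lines: srknc usp jwq oblih tee wwojj bvoy cuh zpxt rqhrq dsvu ligq epth
Hunk 3: at line 2 remove [jwq,oblih] add [ybe,exv] -> 13 lines: srknc usp ybe exv tee wwojj bvoy cuh zpxt rqhrq dsvu ligq epth

Answer: srknc
usp
ybe
exv
tee
wwojj
bvoy
cuh
zpxt
rqhrq
dsvu
ligq
epth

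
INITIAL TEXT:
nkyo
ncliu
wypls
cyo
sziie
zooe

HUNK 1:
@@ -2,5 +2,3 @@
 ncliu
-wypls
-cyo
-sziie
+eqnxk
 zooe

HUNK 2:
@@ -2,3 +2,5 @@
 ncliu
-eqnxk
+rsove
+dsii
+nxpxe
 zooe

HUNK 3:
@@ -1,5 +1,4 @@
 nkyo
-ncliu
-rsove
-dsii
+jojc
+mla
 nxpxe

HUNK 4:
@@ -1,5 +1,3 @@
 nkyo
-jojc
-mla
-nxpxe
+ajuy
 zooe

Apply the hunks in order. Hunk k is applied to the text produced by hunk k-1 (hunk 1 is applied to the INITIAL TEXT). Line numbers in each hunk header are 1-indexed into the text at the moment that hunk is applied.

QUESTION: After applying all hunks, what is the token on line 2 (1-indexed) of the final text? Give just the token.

Hunk 1: at line 2 remove [wypls,cyo,sziie] add [eqnxk] -> 4 lines: nkyo ncliu eqnxk zooe
Hunk 2: at line 2 remove [eqnxk] add [rsove,dsii,nxpxe] -> 6 lines: nkyo ncliu rsove dsii nxpxe zooe
Hunk 3: at line 1 remove [ncliu,rsove,dsii] add [jojc,mla] -> 5 lines: nkyo jojc mla nxpxe zooe
Hunk 4: at line 1 remove [jojc,mla,nxpxe] add [ajuy] -> 3 lines: nkyo ajuy zooe
Final line 2: ajuy

Answer: ajuy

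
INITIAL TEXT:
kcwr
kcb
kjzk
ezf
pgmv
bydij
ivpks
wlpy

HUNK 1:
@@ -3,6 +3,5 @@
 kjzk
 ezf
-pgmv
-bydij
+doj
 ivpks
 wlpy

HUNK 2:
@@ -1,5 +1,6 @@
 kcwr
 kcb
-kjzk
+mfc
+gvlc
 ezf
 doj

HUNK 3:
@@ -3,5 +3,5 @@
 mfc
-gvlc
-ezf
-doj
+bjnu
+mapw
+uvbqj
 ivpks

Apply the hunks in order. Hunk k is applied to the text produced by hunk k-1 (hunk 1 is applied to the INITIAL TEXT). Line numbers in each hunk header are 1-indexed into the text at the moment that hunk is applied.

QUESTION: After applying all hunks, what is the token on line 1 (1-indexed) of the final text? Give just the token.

Hunk 1: at line 3 remove [pgmv,bydij] add [doj] -> 7 lines: kcwr kcb kjzk ezf doj ivpks wlpy
Hunk 2: at line 1 remove [kjzk] add [mfc,gvlc] -> 8 lines: kcwr kcb mfc gvlc ezf doj ivpks wlpy
Hunk 3: at line 3 remove [gvlc,ezf,doj] add [bjnu,mapw,uvbqj] -> 8 lines: kcwr kcb mfc bjnu mapw uvbqj ivpks wlpy
Final line 1: kcwr

Answer: kcwr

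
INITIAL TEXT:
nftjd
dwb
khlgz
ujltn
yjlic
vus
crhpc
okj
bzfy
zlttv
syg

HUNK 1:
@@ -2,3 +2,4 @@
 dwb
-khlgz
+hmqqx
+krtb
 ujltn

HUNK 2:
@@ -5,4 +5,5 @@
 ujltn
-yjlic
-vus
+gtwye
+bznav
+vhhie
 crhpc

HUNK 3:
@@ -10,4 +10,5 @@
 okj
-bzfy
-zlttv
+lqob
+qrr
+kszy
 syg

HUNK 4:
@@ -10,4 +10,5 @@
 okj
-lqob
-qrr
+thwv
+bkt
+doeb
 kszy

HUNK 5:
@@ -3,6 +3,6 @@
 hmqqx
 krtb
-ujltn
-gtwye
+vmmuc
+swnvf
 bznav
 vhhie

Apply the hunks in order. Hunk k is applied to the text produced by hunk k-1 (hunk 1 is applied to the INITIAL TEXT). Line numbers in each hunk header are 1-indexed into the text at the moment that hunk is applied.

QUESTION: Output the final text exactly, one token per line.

Answer: nftjd
dwb
hmqqx
krtb
vmmuc
swnvf
bznav
vhhie
crhpc
okj
thwv
bkt
doeb
kszy
syg

Derivation:
Hunk 1: at line 2 remove [khlgz] add [hmqqx,krtb] -> 12 lines: nftjd dwb hmqqx krtb ujltn yjlic vus crhpc okj bzfy zlttv syg
Hunk 2: at line 5 remove [yjlic,vus] add [gtwye,bznav,vhhie] -> 13 lines: nftjd dwb hmqqx krtb ujltn gtwye bznav vhhie crhpc okj bzfy zlttv syg
Hunk 3: at line 10 remove [bzfy,zlttv] add [lqob,qrr,kszy] -> 14 lines: nftjd dwb hmqqx krtb ujltn gtwye bznav vhhie crhpc okj lqob qrr kszy syg
Hunk 4: at line 10 remove [lqob,qrr] add [thwv,bkt,doeb] -> 15 lines: nftjd dwb hmqqx krtb ujltn gtwye bznav vhhie crhpc okj thwv bkt doeb kszy syg
Hunk 5: at line 3 remove [ujltn,gtwye] add [vmmuc,swnvf] -> 15 lines: nftjd dwb hmqqx krtb vmmuc swnvf bznav vhhie crhpc okj thwv bkt doeb kszy syg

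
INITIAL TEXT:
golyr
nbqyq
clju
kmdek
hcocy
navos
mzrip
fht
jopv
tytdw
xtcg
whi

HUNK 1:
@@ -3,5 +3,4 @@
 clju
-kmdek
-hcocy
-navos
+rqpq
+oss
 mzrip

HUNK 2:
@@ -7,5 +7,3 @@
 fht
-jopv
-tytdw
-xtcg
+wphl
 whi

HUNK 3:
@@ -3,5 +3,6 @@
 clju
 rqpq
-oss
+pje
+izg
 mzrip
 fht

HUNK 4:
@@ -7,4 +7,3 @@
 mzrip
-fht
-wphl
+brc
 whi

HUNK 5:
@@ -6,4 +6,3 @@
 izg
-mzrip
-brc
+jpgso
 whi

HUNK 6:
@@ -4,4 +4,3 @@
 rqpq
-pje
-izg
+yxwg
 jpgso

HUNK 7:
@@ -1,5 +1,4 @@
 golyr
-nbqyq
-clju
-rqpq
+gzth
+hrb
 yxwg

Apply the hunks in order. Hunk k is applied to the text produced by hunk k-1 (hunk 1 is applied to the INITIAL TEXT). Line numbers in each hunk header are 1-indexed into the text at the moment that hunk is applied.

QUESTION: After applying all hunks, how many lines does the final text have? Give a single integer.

Answer: 6

Derivation:
Hunk 1: at line 3 remove [kmdek,hcocy,navos] add [rqpq,oss] -> 11 lines: golyr nbqyq clju rqpq oss mzrip fht jopv tytdw xtcg whi
Hunk 2: at line 7 remove [jopv,tytdw,xtcg] add [wphl] -> 9 lines: golyr nbqyq clju rqpq oss mzrip fht wphl whi
Hunk 3: at line 3 remove [oss] add [pje,izg] -> 10 lines: golyr nbqyq clju rqpq pje izg mzrip fht wphl whi
Hunk 4: at line 7 remove [fht,wphl] add [brc] -> 9 lines: golyr nbqyq clju rqpq pje izg mzrip brc whi
Hunk 5: at line 6 remove [mzrip,brc] add [jpgso] -> 8 lines: golyr nbqyq clju rqpq pje izg jpgso whi
Hunk 6: at line 4 remove [pje,izg] add [yxwg] -> 7 lines: golyr nbqyq clju rqpq yxwg jpgso whi
Hunk 7: at line 1 remove [nbqyq,clju,rqpq] add [gzth,hrb] -> 6 lines: golyr gzth hrb yxwg jpgso whi
Final line count: 6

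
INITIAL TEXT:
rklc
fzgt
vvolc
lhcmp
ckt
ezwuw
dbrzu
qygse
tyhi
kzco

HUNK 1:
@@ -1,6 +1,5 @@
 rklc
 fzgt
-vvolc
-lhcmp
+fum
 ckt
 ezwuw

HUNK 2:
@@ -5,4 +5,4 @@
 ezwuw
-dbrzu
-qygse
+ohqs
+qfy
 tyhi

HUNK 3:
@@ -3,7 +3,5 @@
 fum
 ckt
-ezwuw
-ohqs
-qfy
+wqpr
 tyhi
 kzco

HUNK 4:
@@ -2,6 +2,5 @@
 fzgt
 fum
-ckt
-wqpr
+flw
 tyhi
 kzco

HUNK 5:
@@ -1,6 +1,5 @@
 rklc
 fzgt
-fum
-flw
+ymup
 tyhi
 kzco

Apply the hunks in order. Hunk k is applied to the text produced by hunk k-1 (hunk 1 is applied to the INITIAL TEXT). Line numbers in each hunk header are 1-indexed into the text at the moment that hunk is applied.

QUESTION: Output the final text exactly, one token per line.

Hunk 1: at line 1 remove [vvolc,lhcmp] add [fum] -> 9 lines: rklc fzgt fum ckt ezwuw dbrzu qygse tyhi kzco
Hunk 2: at line 5 remove [dbrzu,qygse] add [ohqs,qfy] -> 9 lines: rklc fzgt fum ckt ezwuw ohqs qfy tyhi kzco
Hunk 3: at line 3 remove [ezwuw,ohqs,qfy] add [wqpr] -> 7 lines: rklc fzgt fum ckt wqpr tyhi kzco
Hunk 4: at line 2 remove [ckt,wqpr] add [flw] -> 6 lines: rklc fzgt fum flw tyhi kzco
Hunk 5: at line 1 remove [fum,flw] add [ymup] -> 5 lines: rklc fzgt ymup tyhi kzco

Answer: rklc
fzgt
ymup
tyhi
kzco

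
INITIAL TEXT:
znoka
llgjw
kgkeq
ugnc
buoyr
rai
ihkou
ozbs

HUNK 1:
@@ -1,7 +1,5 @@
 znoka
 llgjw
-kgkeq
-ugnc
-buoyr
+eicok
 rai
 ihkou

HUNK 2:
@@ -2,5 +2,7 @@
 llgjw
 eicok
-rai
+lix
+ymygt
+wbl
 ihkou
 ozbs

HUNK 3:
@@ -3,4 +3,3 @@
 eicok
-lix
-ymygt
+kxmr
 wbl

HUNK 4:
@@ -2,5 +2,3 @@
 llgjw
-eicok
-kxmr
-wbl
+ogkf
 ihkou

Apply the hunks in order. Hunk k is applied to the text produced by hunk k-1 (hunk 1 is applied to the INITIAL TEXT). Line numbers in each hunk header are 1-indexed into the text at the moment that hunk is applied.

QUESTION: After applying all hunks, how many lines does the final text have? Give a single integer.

Answer: 5

Derivation:
Hunk 1: at line 1 remove [kgkeq,ugnc,buoyr] add [eicok] -> 6 lines: znoka llgjw eicok rai ihkou ozbs
Hunk 2: at line 2 remove [rai] add [lix,ymygt,wbl] -> 8 lines: znoka llgjw eicok lix ymygt wbl ihkou ozbs
Hunk 3: at line 3 remove [lix,ymygt] add [kxmr] -> 7 lines: znoka llgjw eicok kxmr wbl ihkou ozbs
Hunk 4: at line 2 remove [eicok,kxmr,wbl] add [ogkf] -> 5 lines: znoka llgjw ogkf ihkou ozbs
Final line count: 5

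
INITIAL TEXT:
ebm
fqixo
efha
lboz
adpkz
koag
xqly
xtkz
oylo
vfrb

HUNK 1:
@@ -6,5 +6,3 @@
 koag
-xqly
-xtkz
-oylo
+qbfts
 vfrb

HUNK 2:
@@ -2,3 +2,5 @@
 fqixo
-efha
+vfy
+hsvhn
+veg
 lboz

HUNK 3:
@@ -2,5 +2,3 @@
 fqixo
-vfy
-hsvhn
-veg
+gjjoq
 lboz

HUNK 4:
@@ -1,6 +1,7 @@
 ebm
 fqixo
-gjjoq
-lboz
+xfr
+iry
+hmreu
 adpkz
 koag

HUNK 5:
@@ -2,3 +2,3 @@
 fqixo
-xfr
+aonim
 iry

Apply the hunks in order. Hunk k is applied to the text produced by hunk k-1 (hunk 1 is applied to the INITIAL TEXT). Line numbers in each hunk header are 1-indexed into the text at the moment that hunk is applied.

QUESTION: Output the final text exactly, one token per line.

Hunk 1: at line 6 remove [xqly,xtkz,oylo] add [qbfts] -> 8 lines: ebm fqixo efha lboz adpkz koag qbfts vfrb
Hunk 2: at line 2 remove [efha] add [vfy,hsvhn,veg] -> 10 lines: ebm fqixo vfy hsvhn veg lboz adpkz koag qbfts vfrb
Hunk 3: at line 2 remove [vfy,hsvhn,veg] add [gjjoq] -> 8 lines: ebm fqixo gjjoq lboz adpkz koag qbfts vfrb
Hunk 4: at line 1 remove [gjjoq,lboz] add [xfr,iry,hmreu] -> 9 lines: ebm fqixo xfr iry hmreu adpkz koag qbfts vfrb
Hunk 5: at line 2 remove [xfr] add [aonim] -> 9 lines: ebm fqixo aonim iry hmreu adpkz koag qbfts vfrb

Answer: ebm
fqixo
aonim
iry
hmreu
adpkz
koag
qbfts
vfrb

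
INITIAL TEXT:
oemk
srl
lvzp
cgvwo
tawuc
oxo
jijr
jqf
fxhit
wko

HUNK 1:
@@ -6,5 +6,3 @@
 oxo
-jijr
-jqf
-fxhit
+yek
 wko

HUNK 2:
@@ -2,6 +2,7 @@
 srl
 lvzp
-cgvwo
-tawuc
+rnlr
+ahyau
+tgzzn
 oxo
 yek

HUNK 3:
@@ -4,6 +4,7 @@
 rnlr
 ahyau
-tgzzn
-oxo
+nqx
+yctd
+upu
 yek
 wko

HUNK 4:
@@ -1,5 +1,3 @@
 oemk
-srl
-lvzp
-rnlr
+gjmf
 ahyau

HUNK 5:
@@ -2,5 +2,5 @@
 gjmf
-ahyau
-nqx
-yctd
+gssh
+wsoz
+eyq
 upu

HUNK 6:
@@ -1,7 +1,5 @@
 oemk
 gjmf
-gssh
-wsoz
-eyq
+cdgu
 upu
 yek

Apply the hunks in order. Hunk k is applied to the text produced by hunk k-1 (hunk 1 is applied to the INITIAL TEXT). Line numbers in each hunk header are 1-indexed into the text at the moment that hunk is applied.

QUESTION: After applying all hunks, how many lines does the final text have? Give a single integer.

Hunk 1: at line 6 remove [jijr,jqf,fxhit] add [yek] -> 8 lines: oemk srl lvzp cgvwo tawuc oxo yek wko
Hunk 2: at line 2 remove [cgvwo,tawuc] add [rnlr,ahyau,tgzzn] -> 9 lines: oemk srl lvzp rnlr ahyau tgzzn oxo yek wko
Hunk 3: at line 4 remove [tgzzn,oxo] add [nqx,yctd,upu] -> 10 lines: oemk srl lvzp rnlr ahyau nqx yctd upu yek wko
Hunk 4: at line 1 remove [srl,lvzp,rnlr] add [gjmf] -> 8 lines: oemk gjmf ahyau nqx yctd upu yek wko
Hunk 5: at line 2 remove [ahyau,nqx,yctd] add [gssh,wsoz,eyq] -> 8 lines: oemk gjmf gssh wsoz eyq upu yek wko
Hunk 6: at line 1 remove [gssh,wsoz,eyq] add [cdgu] -> 6 lines: oemk gjmf cdgu upu yek wko
Final line count: 6

Answer: 6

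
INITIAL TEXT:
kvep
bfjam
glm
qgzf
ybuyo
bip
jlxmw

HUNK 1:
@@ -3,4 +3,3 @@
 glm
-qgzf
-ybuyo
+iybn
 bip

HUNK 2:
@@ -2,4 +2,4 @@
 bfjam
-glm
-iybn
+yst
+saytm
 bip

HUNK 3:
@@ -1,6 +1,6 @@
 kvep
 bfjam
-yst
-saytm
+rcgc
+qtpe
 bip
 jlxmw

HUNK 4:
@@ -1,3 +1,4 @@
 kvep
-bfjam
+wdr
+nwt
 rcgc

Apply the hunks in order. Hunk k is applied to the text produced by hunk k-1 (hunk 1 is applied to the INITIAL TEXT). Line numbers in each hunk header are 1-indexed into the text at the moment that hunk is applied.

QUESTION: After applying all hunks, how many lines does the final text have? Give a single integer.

Hunk 1: at line 3 remove [qgzf,ybuyo] add [iybn] -> 6 lines: kvep bfjam glm iybn bip jlxmw
Hunk 2: at line 2 remove [glm,iybn] add [yst,saytm] -> 6 lines: kvep bfjam yst saytm bip jlxmw
Hunk 3: at line 1 remove [yst,saytm] add [rcgc,qtpe] -> 6 lines: kvep bfjam rcgc qtpe bip jlxmw
Hunk 4: at line 1 remove [bfjam] add [wdr,nwt] -> 7 lines: kvep wdr nwt rcgc qtpe bip jlxmw
Final line count: 7

Answer: 7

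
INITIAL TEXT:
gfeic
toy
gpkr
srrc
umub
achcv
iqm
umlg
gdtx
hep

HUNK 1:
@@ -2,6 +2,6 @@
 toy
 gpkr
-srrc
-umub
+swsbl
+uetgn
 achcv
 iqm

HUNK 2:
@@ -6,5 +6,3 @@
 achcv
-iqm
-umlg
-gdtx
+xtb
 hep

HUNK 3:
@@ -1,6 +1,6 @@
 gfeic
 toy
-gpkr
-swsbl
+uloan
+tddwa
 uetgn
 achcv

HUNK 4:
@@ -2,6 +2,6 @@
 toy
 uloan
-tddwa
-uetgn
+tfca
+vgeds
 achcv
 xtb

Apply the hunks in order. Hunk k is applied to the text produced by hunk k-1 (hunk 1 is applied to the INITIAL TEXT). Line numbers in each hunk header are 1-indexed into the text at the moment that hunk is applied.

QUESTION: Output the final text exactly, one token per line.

Answer: gfeic
toy
uloan
tfca
vgeds
achcv
xtb
hep

Derivation:
Hunk 1: at line 2 remove [srrc,umub] add [swsbl,uetgn] -> 10 lines: gfeic toy gpkr swsbl uetgn achcv iqm umlg gdtx hep
Hunk 2: at line 6 remove [iqm,umlg,gdtx] add [xtb] -> 8 lines: gfeic toy gpkr swsbl uetgn achcv xtb hep
Hunk 3: at line 1 remove [gpkr,swsbl] add [uloan,tddwa] -> 8 lines: gfeic toy uloan tddwa uetgn achcv xtb hep
Hunk 4: at line 2 remove [tddwa,uetgn] add [tfca,vgeds] -> 8 lines: gfeic toy uloan tfca vgeds achcv xtb hep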